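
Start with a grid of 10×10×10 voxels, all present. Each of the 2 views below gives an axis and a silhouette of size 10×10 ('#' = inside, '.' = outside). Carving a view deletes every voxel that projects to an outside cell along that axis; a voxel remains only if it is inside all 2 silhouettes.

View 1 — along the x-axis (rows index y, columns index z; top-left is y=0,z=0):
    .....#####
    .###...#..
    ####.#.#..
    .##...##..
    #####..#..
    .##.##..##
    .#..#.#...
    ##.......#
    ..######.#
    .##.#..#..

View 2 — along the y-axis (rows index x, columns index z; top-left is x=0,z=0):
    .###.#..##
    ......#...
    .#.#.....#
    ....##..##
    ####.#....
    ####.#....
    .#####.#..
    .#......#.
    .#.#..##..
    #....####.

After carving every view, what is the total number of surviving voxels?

204 voxels

initial block: 10^3 = 1000
after view 1 [x-axis, 48 of 100 cells solid] → remaining = 480
after view 2 [y-axis, 41 of 100 cells solid] → remaining = 204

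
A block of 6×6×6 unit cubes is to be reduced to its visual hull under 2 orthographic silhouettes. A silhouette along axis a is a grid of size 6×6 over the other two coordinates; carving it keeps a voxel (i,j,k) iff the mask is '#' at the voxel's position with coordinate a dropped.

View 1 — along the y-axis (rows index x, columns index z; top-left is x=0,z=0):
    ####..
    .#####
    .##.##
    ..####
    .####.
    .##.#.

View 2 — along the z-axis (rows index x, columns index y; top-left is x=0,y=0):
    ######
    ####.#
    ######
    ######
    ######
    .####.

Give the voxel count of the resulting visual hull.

initial block: 6^3 = 216
  1. axis=1 (XZ plane), |mask|=24  ⇒  voxels=144
  2. axis=2 (XY plane), |mask|=33  ⇒  voxels=133

voxel count = 133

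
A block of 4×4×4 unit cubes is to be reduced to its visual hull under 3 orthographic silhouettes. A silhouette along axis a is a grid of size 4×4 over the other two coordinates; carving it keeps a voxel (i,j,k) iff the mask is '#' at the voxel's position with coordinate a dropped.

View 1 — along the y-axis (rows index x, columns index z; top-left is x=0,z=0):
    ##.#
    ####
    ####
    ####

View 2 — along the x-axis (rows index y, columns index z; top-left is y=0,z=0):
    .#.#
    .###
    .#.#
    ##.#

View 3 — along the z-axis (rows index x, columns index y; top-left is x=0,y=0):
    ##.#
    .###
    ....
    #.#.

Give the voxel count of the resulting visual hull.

|visual hull| = 19

initial block: 4^3 = 64
[1] y-view keeps 15 columns → grid now 60
[2] x-view keeps 10 columns → grid now 39
[3] z-view keeps 8 columns → grid now 19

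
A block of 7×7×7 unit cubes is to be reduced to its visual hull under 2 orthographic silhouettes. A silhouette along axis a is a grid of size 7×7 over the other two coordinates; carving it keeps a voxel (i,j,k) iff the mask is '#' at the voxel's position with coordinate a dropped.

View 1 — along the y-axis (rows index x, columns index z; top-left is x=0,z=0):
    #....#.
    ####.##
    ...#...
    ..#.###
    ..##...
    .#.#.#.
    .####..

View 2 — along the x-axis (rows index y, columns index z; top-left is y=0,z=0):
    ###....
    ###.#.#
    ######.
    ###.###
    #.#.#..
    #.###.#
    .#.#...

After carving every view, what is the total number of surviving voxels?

start: 7×7×7 = 343 voxels
V1 y: intersect with XZ mask (22 set) -- 154 left
V2 x: intersect with YZ mask (30 set) -- 90 left

|visual hull| = 90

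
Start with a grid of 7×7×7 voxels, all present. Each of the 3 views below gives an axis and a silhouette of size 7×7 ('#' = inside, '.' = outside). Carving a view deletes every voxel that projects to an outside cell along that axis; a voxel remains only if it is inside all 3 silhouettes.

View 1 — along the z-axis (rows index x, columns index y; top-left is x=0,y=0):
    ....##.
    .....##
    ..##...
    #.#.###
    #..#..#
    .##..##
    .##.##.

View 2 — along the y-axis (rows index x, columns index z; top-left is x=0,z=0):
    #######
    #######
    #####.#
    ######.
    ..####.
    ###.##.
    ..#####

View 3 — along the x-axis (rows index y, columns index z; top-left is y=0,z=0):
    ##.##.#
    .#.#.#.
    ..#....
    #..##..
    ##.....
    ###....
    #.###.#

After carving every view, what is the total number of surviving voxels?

51 voxels

full grid |V| = 343
after view 1 [z-axis, 22 of 49 cells solid] → remaining = 154
after view 2 [y-axis, 40 of 49 cells solid] → remaining = 122
after view 3 [x-axis, 22 of 49 cells solid] → remaining = 51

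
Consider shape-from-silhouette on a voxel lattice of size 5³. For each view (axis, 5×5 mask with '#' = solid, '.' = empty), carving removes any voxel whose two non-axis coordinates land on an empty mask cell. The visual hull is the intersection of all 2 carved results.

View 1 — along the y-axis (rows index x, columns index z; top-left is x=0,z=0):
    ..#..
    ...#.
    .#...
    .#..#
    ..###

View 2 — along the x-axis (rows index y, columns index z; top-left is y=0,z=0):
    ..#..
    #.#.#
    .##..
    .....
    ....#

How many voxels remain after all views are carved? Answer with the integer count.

|visual hull| = 12

before carving: 125 voxels (5×5×5)
carve view 1 (along y, XZ-mask fill 8/25): 40 voxels remain
carve view 2 (along x, YZ-mask fill 7/25): 12 voxels remain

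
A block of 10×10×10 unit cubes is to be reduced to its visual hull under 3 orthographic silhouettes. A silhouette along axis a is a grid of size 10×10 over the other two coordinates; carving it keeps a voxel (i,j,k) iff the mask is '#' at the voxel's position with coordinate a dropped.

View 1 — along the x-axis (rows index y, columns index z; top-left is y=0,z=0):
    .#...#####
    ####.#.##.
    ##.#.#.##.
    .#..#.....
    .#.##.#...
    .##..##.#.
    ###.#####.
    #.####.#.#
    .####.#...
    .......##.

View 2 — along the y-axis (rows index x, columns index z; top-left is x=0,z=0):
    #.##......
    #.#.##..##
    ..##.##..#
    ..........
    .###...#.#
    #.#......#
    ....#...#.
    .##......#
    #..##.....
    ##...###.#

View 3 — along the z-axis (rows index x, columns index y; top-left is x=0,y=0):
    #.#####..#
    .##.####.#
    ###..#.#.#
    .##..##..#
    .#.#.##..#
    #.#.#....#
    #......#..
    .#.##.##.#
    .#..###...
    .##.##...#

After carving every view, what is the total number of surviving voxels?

86 voxels

start: 10×10×10 = 1000 voxels
after view 1 [x-axis, 52 of 100 cells solid] → remaining = 520
after view 2 [y-axis, 36 of 100 cells solid] → remaining = 173
after view 3 [z-axis, 51 of 100 cells solid] → remaining = 86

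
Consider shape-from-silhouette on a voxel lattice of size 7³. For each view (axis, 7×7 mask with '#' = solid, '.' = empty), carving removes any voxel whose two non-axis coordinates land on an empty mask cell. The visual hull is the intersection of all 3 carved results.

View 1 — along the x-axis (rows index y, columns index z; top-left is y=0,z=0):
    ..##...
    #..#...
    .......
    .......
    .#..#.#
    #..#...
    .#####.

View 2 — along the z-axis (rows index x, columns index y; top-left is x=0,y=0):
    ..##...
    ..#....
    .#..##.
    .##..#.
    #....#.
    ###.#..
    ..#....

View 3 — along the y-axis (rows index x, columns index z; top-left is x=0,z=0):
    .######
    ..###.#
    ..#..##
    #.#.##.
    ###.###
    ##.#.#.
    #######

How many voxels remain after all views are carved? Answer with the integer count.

full grid |V| = 343
step 1: project along x, AND mask (14/49) → |grid| = 98
step 2: project along z, AND mask (16/49) → |grid| = 22
step 3: project along y, AND mask (34/49) → |grid| = 9

remaining voxels: 9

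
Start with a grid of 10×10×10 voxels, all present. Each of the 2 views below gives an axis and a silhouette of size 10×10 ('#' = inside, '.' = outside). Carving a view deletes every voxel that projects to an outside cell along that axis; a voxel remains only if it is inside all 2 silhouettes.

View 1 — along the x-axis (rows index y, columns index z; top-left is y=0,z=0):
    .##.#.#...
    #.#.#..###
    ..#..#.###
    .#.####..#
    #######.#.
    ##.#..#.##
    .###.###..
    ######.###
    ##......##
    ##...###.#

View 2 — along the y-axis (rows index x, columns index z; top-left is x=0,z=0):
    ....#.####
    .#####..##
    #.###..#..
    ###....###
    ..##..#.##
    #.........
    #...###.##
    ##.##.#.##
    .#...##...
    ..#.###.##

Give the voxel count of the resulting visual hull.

start: 10×10×10 = 1000 voxels
after view 1 [x-axis, 60 of 100 cells solid] → remaining = 600
after view 2 [y-axis, 51 of 100 cells solid] → remaining = 308

remaining voxels: 308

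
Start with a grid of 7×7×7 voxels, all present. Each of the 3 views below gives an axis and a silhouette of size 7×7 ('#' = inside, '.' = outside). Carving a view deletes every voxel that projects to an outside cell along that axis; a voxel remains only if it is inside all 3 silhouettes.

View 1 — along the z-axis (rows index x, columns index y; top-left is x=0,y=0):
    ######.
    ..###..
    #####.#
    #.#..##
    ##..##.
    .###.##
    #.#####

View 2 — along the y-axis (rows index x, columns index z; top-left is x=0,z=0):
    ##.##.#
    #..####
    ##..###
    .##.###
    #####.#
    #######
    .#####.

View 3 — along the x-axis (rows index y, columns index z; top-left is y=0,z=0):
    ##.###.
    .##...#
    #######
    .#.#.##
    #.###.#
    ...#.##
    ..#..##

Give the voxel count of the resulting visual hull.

117 voxels

start: 7×7×7 = 343 voxels
V1 z: intersect with XY mask (34 set) -- 238 left
V2 y: intersect with XZ mask (38 set) -- 184 left
V3 x: intersect with YZ mask (30 set) -- 117 left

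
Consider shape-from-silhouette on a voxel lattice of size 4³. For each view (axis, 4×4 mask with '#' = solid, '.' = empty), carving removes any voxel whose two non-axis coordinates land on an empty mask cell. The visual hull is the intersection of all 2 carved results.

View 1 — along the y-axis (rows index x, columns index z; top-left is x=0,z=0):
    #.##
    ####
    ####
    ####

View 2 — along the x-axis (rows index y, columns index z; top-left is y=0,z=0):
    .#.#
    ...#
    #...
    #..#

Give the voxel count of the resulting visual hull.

remaining voxels: 23

full grid |V| = 64
V1 y: intersect with XZ mask (15 set) -- 60 left
V2 x: intersect with YZ mask (6 set) -- 23 left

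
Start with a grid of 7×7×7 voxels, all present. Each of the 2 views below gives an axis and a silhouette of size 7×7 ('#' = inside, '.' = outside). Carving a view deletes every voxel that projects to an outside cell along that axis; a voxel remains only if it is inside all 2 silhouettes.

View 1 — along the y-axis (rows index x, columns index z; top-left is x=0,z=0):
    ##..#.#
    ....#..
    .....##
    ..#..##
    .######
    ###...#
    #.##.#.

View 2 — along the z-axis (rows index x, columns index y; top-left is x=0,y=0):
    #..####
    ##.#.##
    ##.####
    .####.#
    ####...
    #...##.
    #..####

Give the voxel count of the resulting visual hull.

full grid |V| = 343
  1. axis=1 (XZ plane), |mask|=24  ⇒  voxels=168
  2. axis=2 (XY plane), |mask|=33  ⇒  voxels=108

108 voxels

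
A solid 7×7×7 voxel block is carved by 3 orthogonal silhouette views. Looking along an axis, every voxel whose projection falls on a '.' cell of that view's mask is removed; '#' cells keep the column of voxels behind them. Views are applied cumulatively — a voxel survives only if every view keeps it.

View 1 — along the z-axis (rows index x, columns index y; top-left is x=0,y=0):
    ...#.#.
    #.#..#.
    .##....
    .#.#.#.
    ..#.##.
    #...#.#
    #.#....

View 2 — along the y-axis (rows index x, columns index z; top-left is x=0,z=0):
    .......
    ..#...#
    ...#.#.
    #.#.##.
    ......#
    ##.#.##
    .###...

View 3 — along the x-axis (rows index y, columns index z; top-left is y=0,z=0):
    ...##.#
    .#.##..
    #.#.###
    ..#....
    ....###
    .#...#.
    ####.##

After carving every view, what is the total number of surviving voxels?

21 voxels

full grid |V| = 343
carve view 1 (along z, XY-mask fill 18/49): 126 voxels remain
carve view 2 (along y, XZ-mask fill 17/49): 46 voxels remain
carve view 3 (along x, YZ-mask fill 23/49): 21 voxels remain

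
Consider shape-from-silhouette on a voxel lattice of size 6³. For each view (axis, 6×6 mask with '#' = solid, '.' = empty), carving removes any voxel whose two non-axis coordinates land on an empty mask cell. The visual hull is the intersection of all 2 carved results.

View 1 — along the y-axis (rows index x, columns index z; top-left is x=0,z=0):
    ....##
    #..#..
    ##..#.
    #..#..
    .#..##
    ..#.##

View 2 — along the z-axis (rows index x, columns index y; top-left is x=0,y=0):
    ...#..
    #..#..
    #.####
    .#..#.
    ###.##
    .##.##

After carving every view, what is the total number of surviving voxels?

start: 6×6×6 = 216 voxels
after view 1 [y-axis, 15 of 36 cells solid] → remaining = 90
after view 2 [z-axis, 19 of 36 cells solid] → remaining = 52

remaining voxels: 52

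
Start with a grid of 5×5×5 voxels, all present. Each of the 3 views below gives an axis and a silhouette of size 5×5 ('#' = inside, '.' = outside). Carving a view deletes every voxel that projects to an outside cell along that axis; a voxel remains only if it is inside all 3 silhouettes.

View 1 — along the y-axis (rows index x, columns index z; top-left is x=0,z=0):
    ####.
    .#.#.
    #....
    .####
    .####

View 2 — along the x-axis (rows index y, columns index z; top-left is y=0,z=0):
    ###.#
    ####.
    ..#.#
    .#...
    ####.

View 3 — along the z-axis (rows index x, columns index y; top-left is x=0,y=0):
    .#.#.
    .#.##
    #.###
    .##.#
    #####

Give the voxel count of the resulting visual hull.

start: 5×5×5 = 125 voxels
  1. axis=1 (XZ plane), |mask|=15  ⇒  voxels=75
  2. axis=0 (YZ plane), |mask|=15  ⇒  voxels=46
  3. axis=2 (XY plane), |mask|=17  ⇒  voxels=32

voxel count = 32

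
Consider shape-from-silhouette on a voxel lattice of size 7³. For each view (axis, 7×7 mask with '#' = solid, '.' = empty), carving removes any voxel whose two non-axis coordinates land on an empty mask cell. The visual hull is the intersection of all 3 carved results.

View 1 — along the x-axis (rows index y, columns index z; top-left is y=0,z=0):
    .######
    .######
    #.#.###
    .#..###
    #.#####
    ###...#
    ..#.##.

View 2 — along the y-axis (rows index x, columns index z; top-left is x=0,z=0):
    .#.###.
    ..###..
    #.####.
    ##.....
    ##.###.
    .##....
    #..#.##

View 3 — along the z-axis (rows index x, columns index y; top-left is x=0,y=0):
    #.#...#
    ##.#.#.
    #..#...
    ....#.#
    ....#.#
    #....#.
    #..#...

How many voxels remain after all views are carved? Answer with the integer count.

start: 7×7×7 = 343 voxels
carve view 1 (along x, YZ-mask fill 34/49): 238 voxels remain
carve view 2 (along y, XZ-mask fill 25/49): 115 voxels remain
carve view 3 (along z, XY-mask fill 17/49): 38 voxels remain

38 voxels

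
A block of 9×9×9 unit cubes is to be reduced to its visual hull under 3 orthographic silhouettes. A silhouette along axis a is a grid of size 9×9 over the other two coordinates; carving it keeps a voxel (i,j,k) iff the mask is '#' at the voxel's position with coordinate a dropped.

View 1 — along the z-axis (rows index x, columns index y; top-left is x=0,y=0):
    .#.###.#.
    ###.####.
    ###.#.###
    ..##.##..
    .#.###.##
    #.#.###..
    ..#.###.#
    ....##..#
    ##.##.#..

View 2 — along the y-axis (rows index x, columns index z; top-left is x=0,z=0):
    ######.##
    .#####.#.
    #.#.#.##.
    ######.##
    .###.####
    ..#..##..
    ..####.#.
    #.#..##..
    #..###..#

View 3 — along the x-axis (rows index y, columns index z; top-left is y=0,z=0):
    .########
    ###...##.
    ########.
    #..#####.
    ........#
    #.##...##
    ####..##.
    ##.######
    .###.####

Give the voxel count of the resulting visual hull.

full grid |V| = 729
after view 1 [z-axis, 47 of 81 cells solid] → remaining = 423
after view 2 [y-axis, 51 of 81 cells solid] → remaining = 268
after view 3 [x-axis, 54 of 81 cells solid] → remaining = 162

162 voxels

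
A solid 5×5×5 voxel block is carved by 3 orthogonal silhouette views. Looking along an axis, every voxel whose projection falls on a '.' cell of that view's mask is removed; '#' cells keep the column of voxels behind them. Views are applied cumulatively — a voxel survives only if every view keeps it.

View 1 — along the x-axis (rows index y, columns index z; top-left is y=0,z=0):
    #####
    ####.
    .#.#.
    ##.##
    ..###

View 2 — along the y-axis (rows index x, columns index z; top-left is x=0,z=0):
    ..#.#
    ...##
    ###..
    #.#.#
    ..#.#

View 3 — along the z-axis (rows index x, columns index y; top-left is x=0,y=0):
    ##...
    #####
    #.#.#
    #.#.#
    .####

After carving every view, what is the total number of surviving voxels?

full grid |V| = 125
  1. axis=0 (YZ plane), |mask|=18  ⇒  voxels=90
  2. axis=1 (XZ plane), |mask|=12  ⇒  voxels=39
  3. axis=2 (XY plane), |mask|=17  ⇒  voxels=25

|visual hull| = 25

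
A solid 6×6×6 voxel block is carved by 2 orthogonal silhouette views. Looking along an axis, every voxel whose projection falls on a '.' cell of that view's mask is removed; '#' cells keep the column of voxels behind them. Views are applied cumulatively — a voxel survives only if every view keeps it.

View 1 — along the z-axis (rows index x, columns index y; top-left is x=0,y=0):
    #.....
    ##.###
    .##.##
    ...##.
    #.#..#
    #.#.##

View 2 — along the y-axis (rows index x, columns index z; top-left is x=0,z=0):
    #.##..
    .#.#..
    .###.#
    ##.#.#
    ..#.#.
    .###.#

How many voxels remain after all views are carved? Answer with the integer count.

|visual hull| = 59

start: 6×6×6 = 216 voxels
[1] z-view keeps 19 columns → grid now 114
[2] y-view keeps 19 columns → grid now 59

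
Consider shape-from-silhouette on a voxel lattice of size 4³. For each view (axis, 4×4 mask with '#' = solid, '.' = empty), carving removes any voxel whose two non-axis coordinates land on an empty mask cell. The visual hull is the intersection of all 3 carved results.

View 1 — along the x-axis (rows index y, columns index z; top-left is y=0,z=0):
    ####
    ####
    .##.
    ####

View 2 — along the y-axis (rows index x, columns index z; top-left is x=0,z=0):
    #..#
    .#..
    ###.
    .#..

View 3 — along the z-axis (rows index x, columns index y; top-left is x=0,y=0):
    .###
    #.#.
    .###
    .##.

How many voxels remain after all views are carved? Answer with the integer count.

remaining voxels: 16

before carving: 64 voxels (4×4×4)
step 1: project along x, AND mask (14/16) → |grid| = 56
step 2: project along y, AND mask (7/16) → |grid| = 25
step 3: project along z, AND mask (10/16) → |grid| = 16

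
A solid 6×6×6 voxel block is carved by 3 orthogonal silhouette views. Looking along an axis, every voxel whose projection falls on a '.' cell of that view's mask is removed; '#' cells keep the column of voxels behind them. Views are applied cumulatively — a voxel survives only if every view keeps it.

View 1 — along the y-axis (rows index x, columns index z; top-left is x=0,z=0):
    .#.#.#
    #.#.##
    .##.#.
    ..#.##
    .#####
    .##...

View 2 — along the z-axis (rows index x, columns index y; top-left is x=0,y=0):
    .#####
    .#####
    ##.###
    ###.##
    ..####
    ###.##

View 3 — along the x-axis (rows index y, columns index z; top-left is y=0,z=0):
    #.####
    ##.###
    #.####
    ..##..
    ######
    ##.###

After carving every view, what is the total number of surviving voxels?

before carving: 216 voxels (6×6×6)
step 1: project along y, AND mask (20/36) → |grid| = 120
step 2: project along z, AND mask (29/36) → |grid| = 95
step 3: project along x, AND mask (28/36) → |grid| = 71

71 voxels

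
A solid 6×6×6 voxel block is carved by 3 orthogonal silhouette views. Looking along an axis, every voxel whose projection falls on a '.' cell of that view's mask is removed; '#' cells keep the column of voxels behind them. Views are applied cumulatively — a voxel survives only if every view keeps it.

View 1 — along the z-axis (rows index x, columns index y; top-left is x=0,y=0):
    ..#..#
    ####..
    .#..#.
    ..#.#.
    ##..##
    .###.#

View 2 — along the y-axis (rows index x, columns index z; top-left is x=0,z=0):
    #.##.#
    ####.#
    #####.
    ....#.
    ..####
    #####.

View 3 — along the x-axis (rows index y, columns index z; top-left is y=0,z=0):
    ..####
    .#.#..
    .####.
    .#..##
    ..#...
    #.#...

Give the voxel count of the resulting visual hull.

remaining voxels: 35

start: 6×6×6 = 216 voxels
V1 z: intersect with XY mask (18 set) -- 108 left
V2 y: intersect with XZ mask (24 set) -- 76 left
V3 x: intersect with YZ mask (16 set) -- 35 left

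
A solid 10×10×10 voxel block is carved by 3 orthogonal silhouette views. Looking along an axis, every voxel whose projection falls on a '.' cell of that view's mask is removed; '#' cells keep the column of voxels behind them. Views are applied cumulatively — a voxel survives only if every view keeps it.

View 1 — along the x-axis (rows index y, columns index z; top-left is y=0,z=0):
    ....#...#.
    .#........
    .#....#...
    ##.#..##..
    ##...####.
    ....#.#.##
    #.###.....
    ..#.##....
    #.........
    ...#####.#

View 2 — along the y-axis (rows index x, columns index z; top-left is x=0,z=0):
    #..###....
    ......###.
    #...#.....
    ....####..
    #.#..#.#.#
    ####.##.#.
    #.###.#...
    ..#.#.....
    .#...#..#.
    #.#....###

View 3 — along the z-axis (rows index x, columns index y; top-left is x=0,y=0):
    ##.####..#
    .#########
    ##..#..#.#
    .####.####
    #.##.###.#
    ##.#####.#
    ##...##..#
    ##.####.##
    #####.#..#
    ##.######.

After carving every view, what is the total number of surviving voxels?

initial block: 10^3 = 1000
carve view 1 (along x, YZ-mask fill 34/100): 340 voxels remain
carve view 2 (along y, XZ-mask fill 40/100): 139 voxels remain
carve view 3 (along z, XY-mask fill 72/100): 105 voxels remain

|visual hull| = 105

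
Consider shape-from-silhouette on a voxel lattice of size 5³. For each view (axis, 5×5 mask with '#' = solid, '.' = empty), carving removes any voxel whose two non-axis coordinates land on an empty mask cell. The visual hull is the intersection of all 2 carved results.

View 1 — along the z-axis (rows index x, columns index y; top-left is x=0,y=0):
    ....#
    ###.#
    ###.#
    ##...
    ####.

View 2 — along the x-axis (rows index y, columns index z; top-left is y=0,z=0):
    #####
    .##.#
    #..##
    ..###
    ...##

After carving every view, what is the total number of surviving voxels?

50 voxels

full grid |V| = 125
  1. axis=2 (XY plane), |mask|=15  ⇒  voxels=75
  2. axis=0 (YZ plane), |mask|=16  ⇒  voxels=50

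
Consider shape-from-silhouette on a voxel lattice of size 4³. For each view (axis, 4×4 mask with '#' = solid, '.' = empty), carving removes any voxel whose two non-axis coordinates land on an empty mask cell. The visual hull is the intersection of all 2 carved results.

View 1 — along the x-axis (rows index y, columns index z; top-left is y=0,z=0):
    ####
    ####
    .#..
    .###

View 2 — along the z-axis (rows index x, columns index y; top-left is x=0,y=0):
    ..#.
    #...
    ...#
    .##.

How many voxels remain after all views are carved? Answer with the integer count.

before carving: 64 voxels (4×4×4)
after view 1 [x-axis, 12 of 16 cells solid] → remaining = 48
after view 2 [z-axis, 5 of 16 cells solid] → remaining = 13

voxel count = 13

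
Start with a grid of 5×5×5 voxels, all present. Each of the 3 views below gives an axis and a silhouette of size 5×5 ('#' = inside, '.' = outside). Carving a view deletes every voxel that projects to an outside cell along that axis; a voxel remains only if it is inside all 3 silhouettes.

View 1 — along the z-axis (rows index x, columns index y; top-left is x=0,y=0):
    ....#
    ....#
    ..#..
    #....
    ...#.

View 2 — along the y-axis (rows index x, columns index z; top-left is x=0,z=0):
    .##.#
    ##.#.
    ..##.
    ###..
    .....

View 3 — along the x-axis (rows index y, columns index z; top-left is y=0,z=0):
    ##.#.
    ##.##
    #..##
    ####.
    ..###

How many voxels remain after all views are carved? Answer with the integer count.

initial block: 5^3 = 125
step 1: project along z, AND mask (5/25) → |grid| = 25
step 2: project along y, AND mask (11/25) → |grid| = 11
step 3: project along x, AND mask (17/25) → |grid| = 6

|visual hull| = 6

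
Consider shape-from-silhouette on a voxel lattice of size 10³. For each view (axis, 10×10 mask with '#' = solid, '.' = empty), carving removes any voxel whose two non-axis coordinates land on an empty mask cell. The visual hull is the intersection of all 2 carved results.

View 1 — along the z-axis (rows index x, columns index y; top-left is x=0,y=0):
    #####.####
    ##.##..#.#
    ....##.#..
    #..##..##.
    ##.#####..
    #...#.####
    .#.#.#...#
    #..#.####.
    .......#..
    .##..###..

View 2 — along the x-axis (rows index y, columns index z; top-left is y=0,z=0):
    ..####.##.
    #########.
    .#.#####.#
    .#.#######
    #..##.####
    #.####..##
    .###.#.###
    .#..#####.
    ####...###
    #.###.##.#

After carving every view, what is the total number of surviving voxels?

remaining voxels: 365

before carving: 1000 voxels (10×10×10)
  1. axis=2 (XY plane), |mask|=52  ⇒  voxels=520
  2. axis=0 (YZ plane), |mask|=71  ⇒  voxels=365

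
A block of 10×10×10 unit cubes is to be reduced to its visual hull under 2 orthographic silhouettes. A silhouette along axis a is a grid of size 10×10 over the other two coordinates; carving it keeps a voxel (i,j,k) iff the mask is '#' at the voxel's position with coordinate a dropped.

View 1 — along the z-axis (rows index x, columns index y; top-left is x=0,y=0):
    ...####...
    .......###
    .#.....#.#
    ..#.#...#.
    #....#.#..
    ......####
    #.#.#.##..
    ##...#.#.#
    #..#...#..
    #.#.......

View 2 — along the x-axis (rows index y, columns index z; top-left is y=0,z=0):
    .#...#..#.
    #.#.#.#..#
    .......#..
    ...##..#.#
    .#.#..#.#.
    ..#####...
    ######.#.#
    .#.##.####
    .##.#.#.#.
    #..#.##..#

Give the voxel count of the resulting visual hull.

initial block: 10^3 = 1000
after view 1 [z-axis, 35 of 100 cells solid] → remaining = 350
after view 2 [x-axis, 47 of 100 cells solid] → remaining = 171

171 voxels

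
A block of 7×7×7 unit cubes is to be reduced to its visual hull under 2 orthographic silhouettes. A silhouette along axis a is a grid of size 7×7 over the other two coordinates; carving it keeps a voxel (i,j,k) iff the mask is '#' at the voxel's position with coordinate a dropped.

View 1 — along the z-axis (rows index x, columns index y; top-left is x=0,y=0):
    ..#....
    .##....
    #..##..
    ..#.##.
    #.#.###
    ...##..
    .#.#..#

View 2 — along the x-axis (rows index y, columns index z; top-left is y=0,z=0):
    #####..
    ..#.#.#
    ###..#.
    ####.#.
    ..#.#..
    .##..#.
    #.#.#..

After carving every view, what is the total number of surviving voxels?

voxel count = 67

full grid |V| = 343
after view 1 [z-axis, 19 of 49 cells solid] → remaining = 133
after view 2 [x-axis, 25 of 49 cells solid] → remaining = 67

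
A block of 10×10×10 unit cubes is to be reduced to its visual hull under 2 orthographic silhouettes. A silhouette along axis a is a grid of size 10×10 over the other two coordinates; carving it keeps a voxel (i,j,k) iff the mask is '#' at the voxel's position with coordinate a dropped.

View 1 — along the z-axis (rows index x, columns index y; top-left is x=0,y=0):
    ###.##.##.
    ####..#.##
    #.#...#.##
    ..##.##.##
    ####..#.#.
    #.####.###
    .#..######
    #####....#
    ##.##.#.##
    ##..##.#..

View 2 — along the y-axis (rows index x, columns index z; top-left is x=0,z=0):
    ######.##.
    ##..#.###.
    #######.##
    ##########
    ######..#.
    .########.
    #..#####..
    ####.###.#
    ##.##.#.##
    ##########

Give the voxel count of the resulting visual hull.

voxel count = 498

before carving: 1000 voxels (10×10×10)
  1. axis=2 (XY plane), |mask|=64  ⇒  voxels=640
  2. axis=1 (XZ plane), |mask|=79  ⇒  voxels=498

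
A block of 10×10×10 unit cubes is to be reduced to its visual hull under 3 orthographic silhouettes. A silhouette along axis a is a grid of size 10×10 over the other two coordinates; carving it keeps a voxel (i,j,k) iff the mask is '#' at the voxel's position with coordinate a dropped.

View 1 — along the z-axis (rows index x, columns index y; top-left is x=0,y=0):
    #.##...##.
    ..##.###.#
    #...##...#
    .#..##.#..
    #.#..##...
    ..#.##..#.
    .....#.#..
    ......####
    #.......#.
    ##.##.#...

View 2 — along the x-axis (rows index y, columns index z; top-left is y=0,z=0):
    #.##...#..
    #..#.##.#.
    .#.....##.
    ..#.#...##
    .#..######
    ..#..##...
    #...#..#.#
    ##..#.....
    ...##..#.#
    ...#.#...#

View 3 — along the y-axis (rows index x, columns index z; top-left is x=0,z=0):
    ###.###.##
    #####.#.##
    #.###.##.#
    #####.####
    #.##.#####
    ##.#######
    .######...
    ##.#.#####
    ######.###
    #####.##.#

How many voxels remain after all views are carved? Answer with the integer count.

|visual hull| = 127

initial block: 10^3 = 1000
V1 z: intersect with XY mask (40 set) -- 400 left
V2 x: intersect with YZ mask (40 set) -- 156 left
V3 y: intersect with XZ mask (80 set) -- 127 left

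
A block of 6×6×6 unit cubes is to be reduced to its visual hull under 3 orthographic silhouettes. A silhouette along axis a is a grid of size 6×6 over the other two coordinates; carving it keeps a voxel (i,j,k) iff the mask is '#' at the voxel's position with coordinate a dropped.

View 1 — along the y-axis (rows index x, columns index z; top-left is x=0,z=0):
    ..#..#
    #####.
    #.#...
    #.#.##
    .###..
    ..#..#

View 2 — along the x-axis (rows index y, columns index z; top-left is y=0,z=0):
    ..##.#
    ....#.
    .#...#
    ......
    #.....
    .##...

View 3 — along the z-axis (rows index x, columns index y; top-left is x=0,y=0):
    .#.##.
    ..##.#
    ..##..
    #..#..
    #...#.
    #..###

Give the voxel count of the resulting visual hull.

remaining voxels: 10

before carving: 216 voxels (6×6×6)
step 1: project along y, AND mask (18/36) → |grid| = 108
step 2: project along x, AND mask (9/36) → |grid| = 29
step 3: project along z, AND mask (16/36) → |grid| = 10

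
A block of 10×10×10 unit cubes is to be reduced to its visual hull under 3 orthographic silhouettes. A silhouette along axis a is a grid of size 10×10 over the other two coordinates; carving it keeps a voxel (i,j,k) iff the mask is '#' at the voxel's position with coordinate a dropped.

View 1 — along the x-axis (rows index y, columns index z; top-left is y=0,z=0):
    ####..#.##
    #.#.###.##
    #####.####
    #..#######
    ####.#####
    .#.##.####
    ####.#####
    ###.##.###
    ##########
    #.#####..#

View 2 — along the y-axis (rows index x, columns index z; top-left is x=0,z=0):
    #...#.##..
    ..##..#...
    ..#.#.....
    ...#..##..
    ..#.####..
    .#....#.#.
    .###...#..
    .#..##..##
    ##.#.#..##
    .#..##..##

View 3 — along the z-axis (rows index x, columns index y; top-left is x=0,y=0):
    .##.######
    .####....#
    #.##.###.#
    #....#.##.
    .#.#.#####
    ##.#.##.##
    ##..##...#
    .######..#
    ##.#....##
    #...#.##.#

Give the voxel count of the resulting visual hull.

voxel count = 186

start: 10×10×10 = 1000 voxels
[1] x-view keeps 81 columns → grid now 810
[2] y-view keeps 40 columns → grid now 319
[3] z-view keeps 60 columns → grid now 186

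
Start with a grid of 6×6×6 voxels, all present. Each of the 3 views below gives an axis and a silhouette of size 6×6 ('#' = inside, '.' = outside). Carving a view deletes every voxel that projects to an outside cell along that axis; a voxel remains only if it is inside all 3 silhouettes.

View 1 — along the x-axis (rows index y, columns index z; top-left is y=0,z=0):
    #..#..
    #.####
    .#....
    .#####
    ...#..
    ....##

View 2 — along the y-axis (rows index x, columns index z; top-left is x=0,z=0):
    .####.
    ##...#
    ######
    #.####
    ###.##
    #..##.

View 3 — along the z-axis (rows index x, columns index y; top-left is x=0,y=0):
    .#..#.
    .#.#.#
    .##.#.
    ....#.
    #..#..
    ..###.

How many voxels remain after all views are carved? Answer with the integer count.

before carving: 216 voxels (6×6×6)
[1] x-view keeps 16 columns → grid now 96
[2] y-view keeps 26 columns → grid now 69
[3] z-view keeps 14 columns → grid now 25

|visual hull| = 25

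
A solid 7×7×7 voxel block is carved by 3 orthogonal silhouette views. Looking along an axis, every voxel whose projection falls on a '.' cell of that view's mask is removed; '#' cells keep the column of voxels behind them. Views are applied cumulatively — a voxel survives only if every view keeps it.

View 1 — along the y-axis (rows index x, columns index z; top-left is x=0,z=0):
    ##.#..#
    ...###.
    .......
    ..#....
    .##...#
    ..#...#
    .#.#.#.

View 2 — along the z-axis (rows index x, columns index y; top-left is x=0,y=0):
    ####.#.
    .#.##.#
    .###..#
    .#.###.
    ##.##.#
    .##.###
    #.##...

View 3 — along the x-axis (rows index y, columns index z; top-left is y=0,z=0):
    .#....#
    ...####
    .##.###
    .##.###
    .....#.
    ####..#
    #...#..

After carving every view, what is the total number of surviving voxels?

initial block: 7^3 = 343
V1 y: intersect with XZ mask (16 set) -- 112 left
V2 z: intersect with XY mask (30 set) -- 70 left
V3 x: intersect with YZ mask (24 set) -- 37 left

voxel count = 37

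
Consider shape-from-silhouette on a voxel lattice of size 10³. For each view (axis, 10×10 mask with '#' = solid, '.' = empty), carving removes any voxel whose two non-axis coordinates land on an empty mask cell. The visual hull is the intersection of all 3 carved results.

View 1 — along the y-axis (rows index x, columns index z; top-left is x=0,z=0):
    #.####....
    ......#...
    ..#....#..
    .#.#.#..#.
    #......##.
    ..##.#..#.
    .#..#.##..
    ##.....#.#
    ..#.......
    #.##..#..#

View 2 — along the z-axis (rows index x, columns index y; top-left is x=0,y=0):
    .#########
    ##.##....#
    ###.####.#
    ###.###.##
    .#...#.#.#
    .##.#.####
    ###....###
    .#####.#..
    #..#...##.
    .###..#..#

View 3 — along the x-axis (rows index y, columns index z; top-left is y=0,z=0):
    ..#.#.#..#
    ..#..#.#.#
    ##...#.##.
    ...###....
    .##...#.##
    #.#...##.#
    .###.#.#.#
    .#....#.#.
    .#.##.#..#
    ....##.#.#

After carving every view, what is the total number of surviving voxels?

start: 10×10×10 = 1000 voxels
[1] y-view keeps 33 columns → grid now 330
[2] z-view keeps 62 columns → grid now 215
[3] x-view keeps 44 columns → grid now 90

voxel count = 90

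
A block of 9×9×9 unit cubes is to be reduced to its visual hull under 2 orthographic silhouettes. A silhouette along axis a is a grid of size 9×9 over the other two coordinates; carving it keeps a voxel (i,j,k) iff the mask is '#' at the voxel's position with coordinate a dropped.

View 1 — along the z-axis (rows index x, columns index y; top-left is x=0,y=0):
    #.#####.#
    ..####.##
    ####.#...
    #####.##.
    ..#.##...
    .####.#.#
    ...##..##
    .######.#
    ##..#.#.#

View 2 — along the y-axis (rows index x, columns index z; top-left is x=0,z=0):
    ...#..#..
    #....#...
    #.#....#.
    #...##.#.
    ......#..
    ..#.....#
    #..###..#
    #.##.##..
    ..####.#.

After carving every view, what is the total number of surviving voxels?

before carving: 729 voxels (9×9×9)
[1] z-view keeps 50 columns → grid now 450
[2] y-view keeps 29 columns → grid now 164

voxel count = 164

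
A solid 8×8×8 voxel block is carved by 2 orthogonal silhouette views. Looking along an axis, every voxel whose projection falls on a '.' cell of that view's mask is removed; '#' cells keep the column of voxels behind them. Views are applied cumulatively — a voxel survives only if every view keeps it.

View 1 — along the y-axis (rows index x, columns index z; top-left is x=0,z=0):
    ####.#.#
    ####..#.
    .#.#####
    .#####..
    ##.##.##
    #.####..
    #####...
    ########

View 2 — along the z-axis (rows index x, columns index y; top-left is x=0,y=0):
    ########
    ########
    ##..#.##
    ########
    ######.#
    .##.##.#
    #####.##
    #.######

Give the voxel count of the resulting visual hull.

remaining voxels: 316

before carving: 512 voxels (8×8×8)
step 1: project along y, AND mask (46/64) → |grid| = 368
step 2: project along z, AND mask (55/64) → |grid| = 316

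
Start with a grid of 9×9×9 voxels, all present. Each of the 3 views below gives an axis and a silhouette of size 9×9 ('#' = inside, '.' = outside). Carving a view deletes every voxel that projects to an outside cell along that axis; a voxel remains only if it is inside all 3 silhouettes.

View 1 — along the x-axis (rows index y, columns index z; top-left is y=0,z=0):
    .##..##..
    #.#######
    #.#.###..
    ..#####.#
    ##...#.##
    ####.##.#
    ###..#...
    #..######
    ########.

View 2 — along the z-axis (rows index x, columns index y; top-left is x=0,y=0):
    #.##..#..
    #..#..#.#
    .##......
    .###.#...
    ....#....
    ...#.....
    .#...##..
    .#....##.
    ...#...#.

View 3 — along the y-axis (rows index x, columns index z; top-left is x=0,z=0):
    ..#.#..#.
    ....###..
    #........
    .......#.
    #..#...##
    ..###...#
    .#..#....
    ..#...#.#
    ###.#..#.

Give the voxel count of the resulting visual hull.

full grid |V| = 729
[1] x-view keeps 54 columns → grid now 486
[2] z-view keeps 24 columns → grid now 142
[3] y-view keeps 26 columns → grid now 39

remaining voxels: 39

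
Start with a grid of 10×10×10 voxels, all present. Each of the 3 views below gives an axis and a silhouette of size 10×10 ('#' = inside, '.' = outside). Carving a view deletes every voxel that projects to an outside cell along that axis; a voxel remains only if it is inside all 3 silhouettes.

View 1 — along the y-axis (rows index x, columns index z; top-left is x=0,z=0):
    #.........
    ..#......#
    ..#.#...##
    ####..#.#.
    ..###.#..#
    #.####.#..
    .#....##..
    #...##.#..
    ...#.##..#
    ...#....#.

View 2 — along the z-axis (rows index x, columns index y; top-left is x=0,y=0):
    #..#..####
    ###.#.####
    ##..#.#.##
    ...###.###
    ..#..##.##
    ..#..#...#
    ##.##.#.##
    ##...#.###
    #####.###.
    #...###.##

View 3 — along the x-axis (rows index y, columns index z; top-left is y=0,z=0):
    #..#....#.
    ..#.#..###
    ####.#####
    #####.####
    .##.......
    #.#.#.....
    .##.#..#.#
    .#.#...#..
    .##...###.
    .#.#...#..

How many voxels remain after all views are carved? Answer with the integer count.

initial block: 10^3 = 1000
  1. axis=1 (XZ plane), |mask|=37  ⇒  voxels=370
  2. axis=2 (XY plane), |mask|=61  ⇒  voxels=214
  3. axis=0 (YZ plane), |mask|=47  ⇒  voxels=97

remaining voxels: 97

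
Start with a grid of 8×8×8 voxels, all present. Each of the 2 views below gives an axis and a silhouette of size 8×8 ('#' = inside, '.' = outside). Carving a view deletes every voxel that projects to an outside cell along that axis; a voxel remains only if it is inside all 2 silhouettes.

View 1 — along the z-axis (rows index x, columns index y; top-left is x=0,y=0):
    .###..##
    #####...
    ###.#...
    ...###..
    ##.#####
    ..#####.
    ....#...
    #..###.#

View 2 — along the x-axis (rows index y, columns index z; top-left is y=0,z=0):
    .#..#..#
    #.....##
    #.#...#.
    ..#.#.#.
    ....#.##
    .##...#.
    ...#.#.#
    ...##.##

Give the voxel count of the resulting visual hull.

initial block: 8^3 = 512
step 1: project along z, AND mask (35/64) → |grid| = 280
step 2: project along x, AND mask (25/64) → |grid| = 108

voxel count = 108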